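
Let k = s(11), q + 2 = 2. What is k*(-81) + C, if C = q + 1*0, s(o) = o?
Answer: -891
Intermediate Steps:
q = 0 (q = -2 + 2 = 0)
k = 11
C = 0 (C = 0 + 1*0 = 0 + 0 = 0)
k*(-81) + C = 11*(-81) + 0 = -891 + 0 = -891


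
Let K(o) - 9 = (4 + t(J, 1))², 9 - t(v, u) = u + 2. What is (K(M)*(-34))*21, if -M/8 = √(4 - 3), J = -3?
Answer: -77826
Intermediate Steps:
t(v, u) = 7 - u (t(v, u) = 9 - (u + 2) = 9 - (2 + u) = 9 + (-2 - u) = 7 - u)
M = -8 (M = -8*√(4 - 3) = -8*√1 = -8*1 = -8)
K(o) = 109 (K(o) = 9 + (4 + (7 - 1*1))² = 9 + (4 + (7 - 1))² = 9 + (4 + 6)² = 9 + 10² = 9 + 100 = 109)
(K(M)*(-34))*21 = (109*(-34))*21 = -3706*21 = -77826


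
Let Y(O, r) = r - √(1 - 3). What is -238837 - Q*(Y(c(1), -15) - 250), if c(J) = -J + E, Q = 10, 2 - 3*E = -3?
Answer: -236187 + 10*I*√2 ≈ -2.3619e+5 + 14.142*I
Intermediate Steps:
E = 5/3 (E = ⅔ - ⅓*(-3) = ⅔ + 1 = 5/3 ≈ 1.6667)
c(J) = 5/3 - J (c(J) = -J + 5/3 = 5/3 - J)
Y(O, r) = r - I*√2 (Y(O, r) = r - √(-2) = r - I*√2)
-238837 - Q*(Y(c(1), -15) - 250) = -238837 - 10*((-15 - I*√2) - 250) = -238837 - 10*(-265 - I*√2) = -238837 - (-2650 - 10*I*√2) = -238837 + (2650 + 10*I*√2) = -236187 + 10*I*√2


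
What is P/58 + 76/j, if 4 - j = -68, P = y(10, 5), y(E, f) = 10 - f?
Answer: 298/261 ≈ 1.1418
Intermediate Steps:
P = 5 (P = 10 - 1*5 = 10 - 5 = 5)
j = 72 (j = 4 - 1*(-68) = 4 + 68 = 72)
P/58 + 76/j = 5/58 + 76/72 = 5*(1/58) + 76*(1/72) = 5/58 + 19/18 = 298/261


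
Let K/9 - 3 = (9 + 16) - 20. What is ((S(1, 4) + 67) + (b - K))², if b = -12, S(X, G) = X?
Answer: 256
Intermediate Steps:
K = 72 (K = 27 + 9*((9 + 16) - 20) = 27 + 9*(25 - 20) = 27 + 9*5 = 27 + 45 = 72)
((S(1, 4) + 67) + (b - K))² = ((1 + 67) + (-12 - 1*72))² = (68 + (-12 - 72))² = (68 - 84)² = (-16)² = 256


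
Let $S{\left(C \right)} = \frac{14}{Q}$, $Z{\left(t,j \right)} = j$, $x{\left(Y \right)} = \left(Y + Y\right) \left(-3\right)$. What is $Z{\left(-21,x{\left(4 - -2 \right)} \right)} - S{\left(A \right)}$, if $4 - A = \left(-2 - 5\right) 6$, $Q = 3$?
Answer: $- \frac{122}{3} \approx -40.667$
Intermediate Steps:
$x{\left(Y \right)} = - 6 Y$ ($x{\left(Y \right)} = 2 Y \left(-3\right) = - 6 Y$)
$A = 46$ ($A = 4 - \left(-2 - 5\right) 6 = 4 - \left(-7\right) 6 = 4 - -42 = 4 + 42 = 46$)
$S{\left(C \right)} = \frac{14}{3}$
$Z{\left(-21,x{\left(4 - -2 \right)} \right)} - S{\left(A \right)} = - 6 \left(4 - -2\right) - \frac{14}{3} = - 6 \left(4 + 2\right) - \frac{14}{3} = \left(-6\right) 6 - \frac{14}{3} = -36 - \frac{14}{3} = - \frac{122}{3}$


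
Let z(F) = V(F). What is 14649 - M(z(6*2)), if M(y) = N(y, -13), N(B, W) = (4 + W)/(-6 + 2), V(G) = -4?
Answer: 58587/4 ≈ 14647.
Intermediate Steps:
N(B, W) = -1 - W/4 (N(B, W) = (4 + W)/(-4) = (4 + W)*(-¼) = -1 - W/4)
z(F) = -4
M(y) = 9/4 (M(y) = -1 - ¼*(-13) = -1 + 13/4 = 9/4)
14649 - M(z(6*2)) = 14649 - 1*9/4 = 14649 - 9/4 = 58587/4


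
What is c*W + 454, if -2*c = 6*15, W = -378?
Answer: 17464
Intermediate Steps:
c = -45 (c = -3*15 = -1/2*90 = -45)
c*W + 454 = -45*(-378) + 454 = 17010 + 454 = 17464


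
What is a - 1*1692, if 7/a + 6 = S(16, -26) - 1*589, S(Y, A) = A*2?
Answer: -1094731/647 ≈ -1692.0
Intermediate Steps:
S(Y, A) = 2*A
a = -7/647 (a = 7/(-6 + (2*(-26) - 1*589)) = 7/(-6 + (-52 - 589)) = 7/(-6 - 641) = 7/(-647) = 7*(-1/647) = -7/647 ≈ -0.010819)
a - 1*1692 = -7/647 - 1*1692 = -7/647 - 1692 = -1094731/647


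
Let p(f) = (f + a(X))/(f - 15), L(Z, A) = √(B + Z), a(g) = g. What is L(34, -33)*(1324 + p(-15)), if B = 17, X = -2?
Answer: 39737*√51/30 ≈ 9459.3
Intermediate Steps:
L(Z, A) = √(17 + Z)
p(f) = (-2 + f)/(-15 + f) (p(f) = (f - 2)/(f - 15) = (-2 + f)/(-15 + f))
L(34, -33)*(1324 + p(-15)) = √(17 + 34)*(1324 + (-2 - 15)/(-15 - 15)) = √51*(1324 - 17/(-30)) = √51*(1324 - 1/30*(-17)) = √51*(1324 + 17/30) = √51*(39737/30) = 39737*√51/30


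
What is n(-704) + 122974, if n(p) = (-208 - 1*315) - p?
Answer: 123155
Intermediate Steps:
n(p) = -523 - p (n(p) = (-208 - 315) - p = -523 - p)
n(-704) + 122974 = (-523 - 1*(-704)) + 122974 = (-523 + 704) + 122974 = 181 + 122974 = 123155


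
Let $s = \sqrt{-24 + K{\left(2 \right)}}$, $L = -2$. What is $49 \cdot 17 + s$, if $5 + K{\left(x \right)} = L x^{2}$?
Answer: $833 + i \sqrt{37} \approx 833.0 + 6.0828 i$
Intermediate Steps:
$K{\left(x \right)} = -5 - 2 x^{2}$
$s = i \sqrt{37}$ ($s = \sqrt{-24 - \left(5 + 2 \cdot 2^{2}\right)} = \sqrt{-24 - 13} = \sqrt{-37} = i \sqrt{37} \approx 6.0828 i$)
$49 \cdot 17 + s = 49 \cdot 17 + i \sqrt{37} = 833 + i \sqrt{37}$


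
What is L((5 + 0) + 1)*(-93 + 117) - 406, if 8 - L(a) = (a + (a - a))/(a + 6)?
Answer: -226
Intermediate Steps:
L(a) = 8 - a/(6 + a) (L(a) = 8 - (a + (a - a))/(a + 6) = 8 - (a + 0)/(6 + a) = 8 - a/(6 + a))
L((5 + 0) + 1)*(-93 + 117) - 406 = ((48 + 7*((5 + 0) + 1))/(6 + ((5 + 0) + 1)))*(-93 + 117) - 406 = ((48 + 7*(5 + 1))/(6 + (5 + 1)))*24 - 406 = ((48 + 7*6)/(6 + 6))*24 - 406 = ((48 + 42)/12)*24 - 406 = ((1/12)*90)*24 - 406 = (15/2)*24 - 406 = 180 - 406 = -226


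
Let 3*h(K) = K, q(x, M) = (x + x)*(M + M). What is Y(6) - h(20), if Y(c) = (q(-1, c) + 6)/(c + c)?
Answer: -49/6 ≈ -8.1667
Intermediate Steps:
q(x, M) = 4*M*x (q(x, M) = (2*x)*(2*M) = 4*M*x)
h(K) = K/3
Y(c) = (6 - 4*c)/(2*c) (Y(c) = (4*c*(-1) + 6)/(c + c) = (-4*c + 6)/((2*c)) = (6 - 4*c)*(1/(2*c)) = (6 - 4*c)/(2*c))
Y(6) - h(20) = (-2 + 3/6) - 20/3 = (-2 + 3*(1/6)) - 1*20/3 = (-2 + 1/2) - 20/3 = -3/2 - 20/3 = -49/6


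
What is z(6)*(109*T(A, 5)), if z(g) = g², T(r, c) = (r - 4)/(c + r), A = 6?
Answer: 7848/11 ≈ 713.45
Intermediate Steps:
T(r, c) = (-4 + r)/(c + r)
z(6)*(109*T(A, 5)) = 6²*(109*((-4 + 6)/(5 + 6))) = 36*(109*(2/11)) = 36*(218/11) = 7848/11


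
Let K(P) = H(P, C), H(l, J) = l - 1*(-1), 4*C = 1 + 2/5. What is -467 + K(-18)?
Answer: -484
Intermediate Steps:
C = 7/20 (C = (1 + 2/5)/4 = (1/4)*(7/5) = 7/20 ≈ 0.35000)
H(l, J) = 1 + l (H(l, J) = l + 1 = 1 + l)
K(P) = 1 + P
-467 + K(-18) = -467 + (1 - 18) = -467 - 17 = -484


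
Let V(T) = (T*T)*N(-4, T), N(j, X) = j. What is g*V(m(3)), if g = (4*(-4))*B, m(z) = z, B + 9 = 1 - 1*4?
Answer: -6912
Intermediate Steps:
B = -12 (B = -9 + (1 - 1*4) = -9 + (1 - 4) = -9 - 3 = -12)
V(T) = -4*T**2 (V(T) = (T*T)*(-4) = T**2*(-4) = -4*T**2)
g = 192 (g = (4*(-4))*(-12) = -16*(-12) = 192)
g*V(m(3)) = 192*(-4*3**2) = 192*(-4*9) = 192*(-36) = -6912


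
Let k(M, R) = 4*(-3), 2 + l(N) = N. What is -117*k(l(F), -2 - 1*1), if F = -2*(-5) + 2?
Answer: 1404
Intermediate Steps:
F = 12 (F = 10 + 2 = 12)
l(N) = -2 + N
k(M, R) = -12
-117*k(l(F), -2 - 1*1) = -117*(-12) = 1404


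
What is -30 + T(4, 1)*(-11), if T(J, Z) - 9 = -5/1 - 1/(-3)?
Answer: -233/3 ≈ -77.667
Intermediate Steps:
T(J, Z) = 13/3 (T(J, Z) = 9 + (-5/1 - 1/(-3)) = 9 + (-5*1 - 1*(-1/3)) = 9 + (-5 + 1/3) = 9 - 14/3 = 13/3)
-30 + T(4, 1)*(-11) = -30 + (13/3)*(-11) = -30 - 143/3 = -233/3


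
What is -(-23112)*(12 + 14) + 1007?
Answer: 601919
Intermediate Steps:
-(-23112)*(12 + 14) + 1007 = -(-23112)*26 + 1007 = -1284*(-468) + 1007 = 600912 + 1007 = 601919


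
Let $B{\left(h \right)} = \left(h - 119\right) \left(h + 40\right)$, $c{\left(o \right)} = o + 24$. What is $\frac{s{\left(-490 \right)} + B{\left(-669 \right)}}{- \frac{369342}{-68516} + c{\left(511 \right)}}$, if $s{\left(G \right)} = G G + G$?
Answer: $\frac{25188605596}{18512701} \approx 1360.6$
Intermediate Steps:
$c{\left(o \right)} = 24 + o$
$B{\left(h \right)} = \left(-119 + h\right) \left(40 + h\right)$
$s{\left(G \right)} = G + G^{2}$ ($s{\left(G \right)} = G^{2} + G = G + G^{2}$)
$\frac{s{\left(-490 \right)} + B{\left(-669 \right)}}{- \frac{369342}{-68516} + c{\left(511 \right)}} = \frac{- 490 \left(1 - 490\right) - \left(-48091 - 447561\right)}{- \frac{369342}{-68516} + \left(24 + 511\right)} = \frac{\left(-490\right) \left(-489\right) + \left(-4760 + 447561 + 52851\right)}{\left(-369342\right) \left(- \frac{1}{68516}\right) + 535} = \frac{239610 + 495652}{\frac{184671}{34258} + 535} = \frac{735262}{\frac{18512701}{34258}} = 735262 \cdot \frac{34258}{18512701} = \frac{25188605596}{18512701}$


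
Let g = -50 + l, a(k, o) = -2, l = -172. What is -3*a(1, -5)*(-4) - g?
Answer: 198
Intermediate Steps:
g = -222 (g = -50 - 172 = -222)
-3*a(1, -5)*(-4) - g = -3*(-2)*(-4) - 1*(-222) = 6*(-4) + 222 = -24 + 222 = 198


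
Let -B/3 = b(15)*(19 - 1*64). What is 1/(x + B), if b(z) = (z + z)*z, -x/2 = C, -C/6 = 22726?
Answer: 1/333462 ≈ 2.9988e-6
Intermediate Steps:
C = -136356 (C = -6*22726 = -136356)
x = 272712 (x = -2*(-136356) = 272712)
b(z) = 2*z² (b(z) = (2*z)*z = 2*z²)
B = 60750 (B = -3*2*15²*(19 - 1*64) = -3*2*225*(19 - 64) = -1350*(-45) = -3*(-20250) = 60750)
1/(x + B) = 1/(272712 + 60750) = 1/333462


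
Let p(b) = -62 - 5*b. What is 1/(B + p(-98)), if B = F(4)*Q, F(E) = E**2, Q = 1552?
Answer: 1/25260 ≈ 3.9588e-5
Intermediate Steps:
B = 24832 (B = 4**2*1552 = 16*1552 = 24832)
1/(B + p(-98)) = 1/(24832 + (-62 - 5*(-98))) = 1/(24832 + (-62 + 490)) = 1/(24832 + 428) = 1/25260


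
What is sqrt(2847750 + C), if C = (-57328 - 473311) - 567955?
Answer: 2*sqrt(437289) ≈ 1322.6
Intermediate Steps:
C = -1098594 (C = -530639 - 567955 = -1098594)
sqrt(2847750 + C) = sqrt(2847750 - 1098594) = sqrt(1749156) = 2*sqrt(437289)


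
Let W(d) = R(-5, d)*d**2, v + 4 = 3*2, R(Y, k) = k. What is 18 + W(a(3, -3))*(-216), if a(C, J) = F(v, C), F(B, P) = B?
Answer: -1710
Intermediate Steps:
v = 2 (v = -4 + 3*2 = -4 + 6 = 2)
a(C, J) = 2
W(d) = d**3 (W(d) = d*d**2 = d**3)
18 + W(a(3, -3))*(-216) = 18 + 2**3*(-216) = 18 + 8*(-216) = 18 - 1728 = -1710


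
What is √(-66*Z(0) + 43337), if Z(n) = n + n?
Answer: √43337 ≈ 208.18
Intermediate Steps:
Z(n) = 2*n
√(-66*Z(0) + 43337) = √(-132*0 + 43337) = √(-66*0 + 43337) = √(0 + 43337) = √43337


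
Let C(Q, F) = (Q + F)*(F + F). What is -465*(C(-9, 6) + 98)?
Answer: -28830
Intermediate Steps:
C(Q, F) = 2*F*(F + Q) (C(Q, F) = (F + Q)*(2*F) = 2*F*(F + Q))
-465*(C(-9, 6) + 98) = -465*(2*6*(6 - 9) + 98) = -465*(2*6*(-3) + 98) = -465*(-36 + 98) = -465*62 = -28830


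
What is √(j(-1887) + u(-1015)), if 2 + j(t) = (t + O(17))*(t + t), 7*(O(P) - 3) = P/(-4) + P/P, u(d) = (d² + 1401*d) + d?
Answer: √1316955598/14 ≈ 2592.1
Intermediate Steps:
u(d) = d² + 1402*d
O(P) = 22/7 - P/28 (O(P) = 3 + (P/(-4) + P/P)/7 = 3 + (P*(-¼) + 1)/7 = 3 + (-P/4 + 1)/7 = 3 + (1 - P/4)/7 = 3 + (⅐ - P/28) = 22/7 - P/28)
j(t) = -2 + 2*t*(71/28 + t) (j(t) = -2 + (t + (22/7 - 1/28*17))*(t + t) = -2 + (t + (22/7 - 17/28))*(2*t) = -2 + (t + 71/28)*(2*t) = -2 + (71/28 + t)*(2*t) = -2 + 2*t*(71/28 + t))
√(j(-1887) + u(-1015)) = √((-2 + 2*(-1887)² + (71/14)*(-1887)) - 1015*(1402 - 1015)) = √((-2 + 2*3560769 - 133977/14) - 1015*387) = √((-2 + 7121538 - 133977/14) - 392805) = √(99567527/14 - 392805) = √(94068257/14) = √1316955598/14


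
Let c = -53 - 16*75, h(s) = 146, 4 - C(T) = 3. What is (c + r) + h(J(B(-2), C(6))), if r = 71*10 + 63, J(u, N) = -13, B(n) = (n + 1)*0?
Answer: -334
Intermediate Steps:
B(n) = 0 (B(n) = (1 + n)*0 = 0)
C(T) = 1 (C(T) = 4 - 1*3 = 4 - 3 = 1)
c = -1253 (c = -53 - 1200 = -1253)
r = 773 (r = 710 + 63 = 773)
(c + r) + h(J(B(-2), C(6))) = (-1253 + 773) + 146 = -480 + 146 = -334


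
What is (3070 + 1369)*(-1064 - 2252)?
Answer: -14719724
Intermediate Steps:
(3070 + 1369)*(-1064 - 2252) = 4439*(-3316) = -14719724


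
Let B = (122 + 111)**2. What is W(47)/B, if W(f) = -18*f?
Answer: -846/54289 ≈ -0.015583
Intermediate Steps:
B = 54289 (B = 233**2 = 54289)
W(47)/B = -18*47/54289 = -846*1/54289 = -846/54289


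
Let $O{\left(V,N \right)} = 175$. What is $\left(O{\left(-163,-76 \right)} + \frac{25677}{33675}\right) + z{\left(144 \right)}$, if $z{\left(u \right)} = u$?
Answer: $\frac{3589334}{11225} \approx 319.76$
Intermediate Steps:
$\left(O{\left(-163,-76 \right)} + \frac{25677}{33675}\right) + z{\left(144 \right)} = \left(175 + \frac{25677}{33675}\right) + 144 = \left(175 + 25677 \cdot \frac{1}{33675}\right) + 144 = \left(175 + \frac{8559}{11225}\right) + 144 = \frac{1972934}{11225} + 144 = \frac{3589334}{11225}$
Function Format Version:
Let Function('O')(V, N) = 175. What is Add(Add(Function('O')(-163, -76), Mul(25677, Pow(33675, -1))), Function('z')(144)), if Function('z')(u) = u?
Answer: Rational(3589334, 11225) ≈ 319.76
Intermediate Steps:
Add(Add(Function('O')(-163, -76), Mul(25677, Pow(33675, -1))), Function('z')(144)) = Add(Add(175, Mul(25677, Pow(33675, -1))), 144) = Add(Add(175, Mul(25677, Rational(1, 33675))), 144) = Add(Add(175, Rational(8559, 11225)), 144) = Add(Rational(1972934, 11225), 144) = Rational(3589334, 11225)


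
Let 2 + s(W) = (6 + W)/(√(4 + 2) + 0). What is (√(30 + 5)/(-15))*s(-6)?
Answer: 2*√35/15 ≈ 0.78881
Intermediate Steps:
s(W) = -2 + √6*(6 + W)/6 (s(W) = -2 + (6 + W)/(√(4 + 2) + 0) = -2 + (6 + W)/(√6 + 0) = -2 + (6 + W)/(√6) = -2 + (6 + W)*(√6/6) = -2 + √6*(6 + W)/6)
(√(30 + 5)/(-15))*s(-6) = (√(30 + 5)/(-15))*(-2 + √6 + (⅙)*(-6)*√6) = (√35*(-1/15))*(-2 + √6 - √6) = -√35/15*(-2) = 2*√35/15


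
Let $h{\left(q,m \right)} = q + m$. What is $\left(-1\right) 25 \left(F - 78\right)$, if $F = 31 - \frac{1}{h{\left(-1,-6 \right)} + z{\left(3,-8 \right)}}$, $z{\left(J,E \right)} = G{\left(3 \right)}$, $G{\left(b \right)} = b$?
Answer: $\frac{4675}{4} \approx 1168.8$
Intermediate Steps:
$h{\left(q,m \right)} = m + q$
$z{\left(J,E \right)} = 3$
$F = \frac{125}{4}$ ($F = 31 - \frac{1}{\left(-6 - 1\right) + 3} = 31 - \frac{1}{-7 + 3} = 31 - \frac{1}{-4} = 31 - - \frac{1}{4} = 31 + \frac{1}{4} = \frac{125}{4} \approx 31.25$)
$\left(-1\right) 25 \left(F - 78\right) = \left(-1\right) 25 \left(\frac{125}{4} - 78\right) = \left(-25\right) \left(- \frac{187}{4}\right) = \frac{4675}{4}$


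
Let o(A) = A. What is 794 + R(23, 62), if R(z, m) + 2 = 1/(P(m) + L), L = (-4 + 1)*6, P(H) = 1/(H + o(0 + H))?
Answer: 1766828/2231 ≈ 791.94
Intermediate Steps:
P(H) = 1/(2*H) (P(H) = 1/(H + (0 + H)) = 1/(H + H) = 1/(2*H))
L = -18 (L = -3*6 = -18)
R(z, m) = -2 + 1/(-18 + 1/(2*m)) (R(z, m) = -2 + 1/(1/(2*m) - 18) = -2 + 1/(-18 + 1/(2*m)))
794 + R(23, 62) = 794 + 2*(1 - 37*62)/(-1 + 36*62) = 794 + 2*(1 - 2294)/(-1 + 2232) = 794 + 2*(-2293)/2231 = 794 + 2*(1/2231)*(-2293) = 794 - 4586/2231 = 1766828/2231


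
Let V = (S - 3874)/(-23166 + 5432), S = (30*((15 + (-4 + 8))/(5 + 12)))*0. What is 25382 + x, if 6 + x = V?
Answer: 225010929/8867 ≈ 25376.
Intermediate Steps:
S = 0 (S = (30*((15 + 4)/17))*0 = (30*(19*(1/17)))*0 = (30*(19/17))*0 = (570/17)*0 = 0)
V = 1937/8867 (V = (0 - 3874)/(-23166 + 5432) = -3874/(-17734) = -3874*(-1/17734) = 1937/8867 ≈ 0.21845)
x = -51265/8867 (x = -6 + 1937/8867 = -51265/8867 ≈ -5.7815)
25382 + x = 25382 - 51265/8867 = 225010929/8867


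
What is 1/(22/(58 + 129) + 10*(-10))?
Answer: -17/1698 ≈ -0.010012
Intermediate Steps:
1/(22/(58 + 129) + 10*(-10)) = 1/(22/187 - 100) = 1/(22*(1/187) - 100) = 1/(2/17 - 100) = 1/(-1698/17) = -17/1698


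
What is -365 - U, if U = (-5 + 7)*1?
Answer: -367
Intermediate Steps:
U = 2 (U = 2*1 = 2)
-365 - U = -365 - 1*2 = -365 - 2 = -367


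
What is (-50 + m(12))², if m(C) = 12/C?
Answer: 2401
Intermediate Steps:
(-50 + m(12))² = (-50 + 12/12)² = (-50 + 12*(1/12))² = (-50 + 1)² = (-49)² = 2401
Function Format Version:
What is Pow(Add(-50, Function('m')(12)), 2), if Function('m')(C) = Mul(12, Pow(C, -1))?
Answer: 2401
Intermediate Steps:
Pow(Add(-50, Function('m')(12)), 2) = Pow(Add(-50, Mul(12, Pow(12, -1))), 2) = Pow(Add(-50, Mul(12, Rational(1, 12))), 2) = Pow(Add(-50, 1), 2) = Pow(-49, 2) = 2401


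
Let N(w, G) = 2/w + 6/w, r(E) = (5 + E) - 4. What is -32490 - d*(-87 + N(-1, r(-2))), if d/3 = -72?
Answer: -53010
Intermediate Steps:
r(E) = 1 + E
d = -216 (d = 3*(-72) = -216)
N(w, G) = 8/w
-32490 - d*(-87 + N(-1, r(-2))) = -32490 - (-216)*(-87 + 8/(-1)) = -32490 - (-216)*(-87 + 8*(-1)) = -32490 - (-216)*(-87 - 8) = -32490 - (-216)*(-95) = -32490 - 1*20520 = -32490 - 20520 = -53010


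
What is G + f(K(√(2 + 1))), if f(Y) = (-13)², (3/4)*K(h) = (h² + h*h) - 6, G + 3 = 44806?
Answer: 44972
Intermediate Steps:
G = 44803 (G = -3 + 44806 = 44803)
K(h) = -8 + 8*h²/3 (K(h) = 4*((h² + h*h) - 6)/3 = 4*((h² + h²) - 6)/3 = 4*(2*h² - 6)/3 = 4*(-6 + 2*h²)/3 = -8 + 8*h²/3)
f(Y) = 169
G + f(K(√(2 + 1))) = 44803 + 169 = 44972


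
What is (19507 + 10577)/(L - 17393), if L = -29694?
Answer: -30084/47087 ≈ -0.63890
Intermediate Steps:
(19507 + 10577)/(L - 17393) = (19507 + 10577)/(-29694 - 17393) = 30084/(-47087) = 30084*(-1/47087) = -30084/47087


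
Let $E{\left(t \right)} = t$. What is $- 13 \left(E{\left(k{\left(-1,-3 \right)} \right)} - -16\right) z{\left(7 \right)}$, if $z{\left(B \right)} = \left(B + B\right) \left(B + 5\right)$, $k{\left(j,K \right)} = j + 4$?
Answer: $-41496$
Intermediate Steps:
$k{\left(j,K \right)} = 4 + j$
$z{\left(B \right)} = 2 B \left(5 + B\right)$
$- 13 \left(E{\left(k{\left(-1,-3 \right)} \right)} - -16\right) z{\left(7 \right)} = - 13 \left(\left(4 - 1\right) - -16\right) 2 \cdot 7 \left(5 + 7\right) = - 13 \left(3 + 16\right) 2 \cdot 7 \cdot 12 = \left(-13\right) 19 \cdot 168 = \left(-247\right) 168 = -41496$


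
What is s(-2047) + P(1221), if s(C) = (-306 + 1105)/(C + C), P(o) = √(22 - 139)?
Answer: -799/4094 + 3*I*√13 ≈ -0.19516 + 10.817*I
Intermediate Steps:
P(o) = 3*I*√13 (P(o) = √(-117) = 3*I*√13)
s(C) = 799/(2*C) (s(C) = 799/((2*C)) = 799*(1/(2*C)) = 799/(2*C))
s(-2047) + P(1221) = (799/2)/(-2047) + 3*I*√13 = (799/2)*(-1/2047) + 3*I*√13 = -799/4094 + 3*I*√13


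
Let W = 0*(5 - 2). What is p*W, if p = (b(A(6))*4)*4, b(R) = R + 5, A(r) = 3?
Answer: 0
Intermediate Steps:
b(R) = 5 + R
W = 0 (W = 0*3 = 0)
p = 128 (p = ((5 + 3)*4)*4 = (8*4)*4 = 32*4 = 128)
p*W = 128*0 = 0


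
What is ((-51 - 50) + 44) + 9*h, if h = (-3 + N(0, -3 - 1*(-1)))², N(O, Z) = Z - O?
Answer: 168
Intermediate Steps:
h = 25 (h = (-3 + ((-3 - 1*(-1)) - 1*0))² = (-3 + ((-3 + 1) + 0))² = (-3 + (-2 + 0))² = (-3 - 2)² = (-5)² = 25)
((-51 - 50) + 44) + 9*h = ((-51 - 50) + 44) + 9*25 = (-101 + 44) + 225 = -57 + 225 = 168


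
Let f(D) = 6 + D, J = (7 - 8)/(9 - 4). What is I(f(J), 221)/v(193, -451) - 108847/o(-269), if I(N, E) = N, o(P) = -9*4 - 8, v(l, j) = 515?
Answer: 280282301/113300 ≈ 2473.8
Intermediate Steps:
J = -⅕ (J = -1/5 = -1*⅕ = -⅕ ≈ -0.20000)
o(P) = -44 (o(P) = -36 - 8 = -44)
I(f(J), 221)/v(193, -451) - 108847/o(-269) = (6 - ⅕)/515 - 108847/(-44) = (29/5)*(1/515) - 108847*(-1/44) = 29/2575 + 108847/44 = 280282301/113300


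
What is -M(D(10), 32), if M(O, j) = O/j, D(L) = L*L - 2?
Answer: -49/16 ≈ -3.0625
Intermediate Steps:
D(L) = -2 + L**2 (D(L) = L**2 - 2 = -2 + L**2)
-M(D(10), 32) = -(-2 + 10**2)/32 = -(-2 + 100)/32 = -98/32 = -1*49/16 = -49/16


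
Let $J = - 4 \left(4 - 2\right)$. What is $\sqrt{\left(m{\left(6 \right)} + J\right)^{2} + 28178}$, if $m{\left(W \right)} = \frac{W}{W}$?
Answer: $97 \sqrt{3} \approx 168.01$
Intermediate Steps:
$m{\left(W \right)} = 1$
$J = -8$ ($J = \left(-4\right) 2 = -8$)
$\sqrt{\left(m{\left(6 \right)} + J\right)^{2} + 28178} = \sqrt{\left(1 - 8\right)^{2} + 28178} = \sqrt{\left(-7\right)^{2} + 28178} = \sqrt{49 + 28178} = \sqrt{28227} = 97 \sqrt{3}$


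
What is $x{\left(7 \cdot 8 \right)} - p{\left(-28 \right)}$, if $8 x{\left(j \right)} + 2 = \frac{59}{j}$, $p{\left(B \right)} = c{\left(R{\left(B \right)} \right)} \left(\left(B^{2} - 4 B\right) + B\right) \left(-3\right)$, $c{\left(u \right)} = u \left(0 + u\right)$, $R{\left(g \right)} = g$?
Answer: $\frac{914608075}{448} \approx 2.0415 \cdot 10^{6}$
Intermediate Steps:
$c{\left(u \right)} = u^{2}$ ($c{\left(u \right)} = u u = u^{2}$)
$p{\left(B \right)} = - 3 B^{2} \left(B^{2} - 3 B\right)$ ($p{\left(B \right)} = B^{2} \left(\left(B^{2} - 4 B\right) + B\right) \left(-3\right) = B^{2} \left(B^{2} - 3 B\right) \left(-3\right) = - 3 B^{2} \left(B^{2} - 3 B\right)$)
$x{\left(j \right)} = - \frac{1}{4} + \frac{59}{8 j}$ ($x{\left(j \right)} = - \frac{1}{4} + \frac{59 \frac{1}{j}}{8} = - \frac{1}{4} + \frac{59}{8 j}$)
$x{\left(7 \cdot 8 \right)} - p{\left(-28 \right)} = \frac{59 - 2 \cdot 7 \cdot 8}{8 \cdot 7 \cdot 8} - 3 \left(-28\right)^{3} \left(3 - -28\right) = \frac{59 - 112}{8 \cdot 56} - 3 \left(-21952\right) \left(3 + 28\right) = \frac{1}{8} \cdot \frac{1}{56} \left(59 - 112\right) - 3 \left(-21952\right) 31 = \frac{1}{8} \cdot \frac{1}{56} \left(-53\right) - -2041536 = - \frac{53}{448} + 2041536 = \frac{914608075}{448}$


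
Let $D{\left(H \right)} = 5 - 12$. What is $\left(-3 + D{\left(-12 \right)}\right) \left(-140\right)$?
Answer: $1400$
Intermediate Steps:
$D{\left(H \right)} = -7$ ($D{\left(H \right)} = 5 - 12 = -7$)
$\left(-3 + D{\left(-12 \right)}\right) \left(-140\right) = \left(-3 - 7\right) \left(-140\right) = \left(-10\right) \left(-140\right) = 1400$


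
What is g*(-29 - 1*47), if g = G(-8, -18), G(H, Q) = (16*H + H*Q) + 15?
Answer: -2356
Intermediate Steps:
G(H, Q) = 15 + 16*H + H*Q
g = 31 (g = 15 + 16*(-8) - 8*(-18) = 15 - 128 + 144 = 31)
g*(-29 - 1*47) = 31*(-29 - 1*47) = 31*(-29 - 47) = 31*(-76) = -2356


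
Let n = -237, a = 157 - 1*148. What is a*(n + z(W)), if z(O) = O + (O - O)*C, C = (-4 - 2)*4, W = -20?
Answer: -2313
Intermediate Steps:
C = -24 (C = -6*4 = -24)
a = 9 (a = 157 - 148 = 9)
z(O) = O (z(O) = O + (O - O)*(-24) = O + 0*(-24) = O + 0 = O)
a*(n + z(W)) = 9*(-237 - 20) = 9*(-257) = -2313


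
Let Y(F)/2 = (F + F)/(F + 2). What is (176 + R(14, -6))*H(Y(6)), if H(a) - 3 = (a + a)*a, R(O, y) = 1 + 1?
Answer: 3738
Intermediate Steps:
Y(F) = 4*F/(2 + F) (Y(F) = 2*((F + F)/(F + 2)) = 2*((2*F)/(2 + F)) = 2*(2*F/(2 + F)) = 4*F/(2 + F))
R(O, y) = 2
H(a) = 3 + 2*a**2 (H(a) = 3 + (a + a)*a = 3 + (2*a)*a = 3 + 2*a**2)
(176 + R(14, -6))*H(Y(6)) = (176 + 2)*(3 + 2*(4*6/(2 + 6))**2) = 178*(3 + 2*(4*6/8)**2) = 178*(3 + 2*(4*6*(1/8))**2) = 178*(3 + 2*3**2) = 178*(3 + 2*9) = 178*(3 + 18) = 178*21 = 3738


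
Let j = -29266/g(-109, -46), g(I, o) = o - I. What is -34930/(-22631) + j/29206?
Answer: 4543436621/2974324437 ≈ 1.5276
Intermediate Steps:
j = -29266/63 (j = -29266/(-46 - 1*(-109)) = -29266/(-46 + 109) = -29266/63 ≈ -464.54)
-34930/(-22631) + j/29206 = -34930/(-22631) - 29266/63/29206 = -34930*(-1/22631) - 29266/63*1/29206 = 4990/3233 - 14633/919989 = 4543436621/2974324437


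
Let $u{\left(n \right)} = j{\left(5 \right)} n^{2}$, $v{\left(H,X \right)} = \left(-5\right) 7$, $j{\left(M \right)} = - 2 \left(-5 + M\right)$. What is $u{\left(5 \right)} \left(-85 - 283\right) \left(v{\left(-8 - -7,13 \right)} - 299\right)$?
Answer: $0$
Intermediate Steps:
$j{\left(M \right)} = 10 - 2 M$
$v{\left(H,X \right)} = -35$
$u{\left(n \right)} = 0$ ($u{\left(n \right)} = \left(10 - 10\right) n^{2} = 0 n^{2} = 0$)
$u{\left(5 \right)} \left(-85 - 283\right) \left(v{\left(-8 - -7,13 \right)} - 299\right) = 0 \left(-85 - 283\right) \left(-35 - 299\right) = 0 \left(\left(-368\right) \left(-334\right)\right) = 0 \cdot 122912 = 0$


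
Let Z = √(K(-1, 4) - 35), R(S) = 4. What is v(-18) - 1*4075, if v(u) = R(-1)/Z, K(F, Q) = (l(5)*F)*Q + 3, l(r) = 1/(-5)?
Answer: -4075 - 2*I*√195/39 ≈ -4075.0 - 0.71611*I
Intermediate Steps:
l(r) = -⅕
K(F, Q) = 3 - F*Q/5 (K(F, Q) = (-F/5)*Q + 3 = -F*Q/5 + 3 = 3 - F*Q/5)
Z = 2*I*√195/5 (Z = √((3 - ⅕*(-1)*4) - 35) = √((3 + ⅘) - 35) = √(19/5 - 35) = √(-156/5) = 2*I*√195/5 ≈ 5.5857*I)
v(u) = -2*I*√195/39 (v(u) = 4/((2*I*√195/5)) = 4*(-I*√195/78) = -2*I*√195/39)
v(-18) - 1*4075 = -2*I*√195/39 - 1*4075 = -2*I*√195/39 - 4075 = -4075 - 2*I*√195/39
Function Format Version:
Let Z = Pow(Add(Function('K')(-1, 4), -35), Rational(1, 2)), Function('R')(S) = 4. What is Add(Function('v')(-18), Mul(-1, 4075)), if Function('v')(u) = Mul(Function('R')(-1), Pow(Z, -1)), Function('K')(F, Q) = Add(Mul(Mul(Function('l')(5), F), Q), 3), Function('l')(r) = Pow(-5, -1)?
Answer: Add(-4075, Mul(Rational(-2, 39), I, Pow(195, Rational(1, 2)))) ≈ Add(-4075.0, Mul(-0.71611, I))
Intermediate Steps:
Function('l')(r) = Rational(-1, 5)
Function('K')(F, Q) = Add(3, Mul(Rational(-1, 5), F, Q)) (Function('K')(F, Q) = Add(Mul(Mul(Rational(-1, 5), F), Q), 3) = Add(Mul(Rational(-1, 5), F, Q), 3) = Add(3, Mul(Rational(-1, 5), F, Q)))
Z = Mul(Rational(2, 5), I, Pow(195, Rational(1, 2))) (Z = Pow(Add(Add(3, Mul(Rational(-1, 5), -1, 4)), -35), Rational(1, 2)) = Pow(Add(Add(3, Rational(4, 5)), -35), Rational(1, 2)) = Pow(Add(Rational(19, 5), -35), Rational(1, 2)) = Pow(Rational(-156, 5), Rational(1, 2)) = Mul(Rational(2, 5), I, Pow(195, Rational(1, 2))) ≈ Mul(5.5857, I))
Function('v')(u) = Mul(Rational(-2, 39), I, Pow(195, Rational(1, 2))) (Function('v')(u) = Mul(4, Pow(Mul(Rational(2, 5), I, Pow(195, Rational(1, 2))), -1)) = Mul(4, Mul(Rational(-1, 78), I, Pow(195, Rational(1, 2)))) = Mul(Rational(-2, 39), I, Pow(195, Rational(1, 2))))
Add(Function('v')(-18), Mul(-1, 4075)) = Add(Mul(Rational(-2, 39), I, Pow(195, Rational(1, 2))), Mul(-1, 4075)) = Add(Mul(Rational(-2, 39), I, Pow(195, Rational(1, 2))), -4075) = Add(-4075, Mul(Rational(-2, 39), I, Pow(195, Rational(1, 2))))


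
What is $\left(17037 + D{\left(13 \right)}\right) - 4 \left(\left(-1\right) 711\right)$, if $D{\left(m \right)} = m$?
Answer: $19894$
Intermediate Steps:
$\left(17037 + D{\left(13 \right)}\right) - 4 \left(\left(-1\right) 711\right) = \left(17037 + 13\right) - 4 \left(\left(-1\right) 711\right) = 17050 - -2844 = 17050 + 2844 = 19894$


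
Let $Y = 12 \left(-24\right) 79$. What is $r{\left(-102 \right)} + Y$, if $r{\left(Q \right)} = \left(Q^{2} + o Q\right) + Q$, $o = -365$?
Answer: $24780$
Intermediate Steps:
$r{\left(Q \right)} = Q^{2} - 364 Q$ ($r{\left(Q \right)} = \left(Q^{2} - 365 Q\right) + Q = Q^{2} - 364 Q$)
$Y = -22752$ ($Y = \left(-288\right) 79 = -22752$)
$r{\left(-102 \right)} + Y = - 102 \left(-364 - 102\right) - 22752 = \left(-102\right) \left(-466\right) - 22752 = 47532 - 22752 = 24780$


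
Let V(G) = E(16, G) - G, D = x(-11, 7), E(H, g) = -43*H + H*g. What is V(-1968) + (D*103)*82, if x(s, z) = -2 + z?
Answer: 12022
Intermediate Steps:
D = 5 (D = -2 + 7 = 5)
V(G) = -688 + 15*G (V(G) = 16*(-43 + G) - G = (-688 + 16*G) - G = -688 + 15*G)
V(-1968) + (D*103)*82 = (-688 + 15*(-1968)) + (5*103)*82 = (-688 - 29520) + 515*82 = -30208 + 42230 = 12022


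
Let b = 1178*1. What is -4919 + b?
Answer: -3741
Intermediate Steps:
b = 1178
-4919 + b = -4919 + 1178 = -3741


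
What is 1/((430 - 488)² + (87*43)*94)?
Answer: 1/355018 ≈ 2.8168e-6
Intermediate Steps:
1/((430 - 488)² + (87*43)*94) = 1/((-58)² + 3741*94) = 1/(3364 + 351654) = 1/355018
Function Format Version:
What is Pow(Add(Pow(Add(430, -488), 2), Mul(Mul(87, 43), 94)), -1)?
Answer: Rational(1, 355018) ≈ 2.8168e-6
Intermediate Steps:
Pow(Add(Pow(Add(430, -488), 2), Mul(Mul(87, 43), 94)), -1) = Pow(Add(Pow(-58, 2), Mul(3741, 94)), -1) = Pow(Add(3364, 351654), -1) = Pow(355018, -1) = Rational(1, 355018)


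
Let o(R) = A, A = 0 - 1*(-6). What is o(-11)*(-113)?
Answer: -678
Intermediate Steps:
A = 6 (A = 0 + 6 = 6)
o(R) = 6
o(-11)*(-113) = 6*(-113) = -678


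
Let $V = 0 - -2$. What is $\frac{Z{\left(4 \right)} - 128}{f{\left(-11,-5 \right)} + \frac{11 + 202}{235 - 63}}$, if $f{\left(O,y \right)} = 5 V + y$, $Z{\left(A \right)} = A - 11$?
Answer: $- \frac{23220}{1073} \approx -21.64$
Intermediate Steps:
$V = 2$ ($V = 0 + 2 = 2$)
$Z{\left(A \right)} = -11 + A$ ($Z{\left(A \right)} = A - 11 = -11 + A$)
$f{\left(O,y \right)} = 10 + y$ ($f{\left(O,y \right)} = 5 \cdot 2 + y = 10 + y$)
$\frac{Z{\left(4 \right)} - 128}{f{\left(-11,-5 \right)} + \frac{11 + 202}{235 - 63}} = \frac{\left(-11 + 4\right) - 128}{\left(10 - 5\right) + \frac{11 + 202}{235 - 63}} = \frac{-7 - 128}{5 + \frac{213}{172}} = - \frac{135}{5 + 213 \cdot \frac{1}{172}} = - \frac{135}{5 + \frac{213}{172}} = - \frac{135}{\frac{1073}{172}} = \left(-135\right) \frac{172}{1073} = - \frac{23220}{1073}$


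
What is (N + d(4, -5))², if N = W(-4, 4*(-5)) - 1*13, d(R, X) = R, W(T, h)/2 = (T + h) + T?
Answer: 4225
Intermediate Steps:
W(T, h) = 2*h + 4*T (W(T, h) = 2*((T + h) + T) = 2*(h + 2*T) = 2*h + 4*T)
N = -69 (N = (2*(4*(-5)) + 4*(-4)) - 1*13 = (2*(-20) - 16) - 13 = (-40 - 16) - 13 = -56 - 13 = -69)
(N + d(4, -5))² = (-69 + 4)² = (-65)² = 4225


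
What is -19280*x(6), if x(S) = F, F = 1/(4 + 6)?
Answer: -1928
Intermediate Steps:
F = ⅒ (F = 1/10 = ⅒ ≈ 0.10000)
x(S) = ⅒
-19280*x(6) = -19280*⅒ = -1928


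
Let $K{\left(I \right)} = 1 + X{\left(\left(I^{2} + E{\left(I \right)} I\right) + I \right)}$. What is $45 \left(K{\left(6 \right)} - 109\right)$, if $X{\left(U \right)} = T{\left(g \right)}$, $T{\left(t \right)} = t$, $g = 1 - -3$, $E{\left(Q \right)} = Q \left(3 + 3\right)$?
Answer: $-4680$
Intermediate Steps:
$E{\left(Q \right)} = 6 Q$ ($E{\left(Q \right)} = Q 6 = 6 Q$)
$g = 4$ ($g = 1 + 3 = 4$)
$X{\left(U \right)} = 4$
$K{\left(I \right)} = 5$ ($K{\left(I \right)} = 1 + 4 = 5$)
$45 \left(K{\left(6 \right)} - 109\right) = 45 \left(5 - 109\right) = 45 \left(-104\right) = -4680$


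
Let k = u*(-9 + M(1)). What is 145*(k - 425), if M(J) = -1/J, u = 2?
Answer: -64525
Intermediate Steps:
k = -20 (k = 2*(-9 - 1/1) = 2*(-9 - 1*1) = 2*(-9 - 1) = 2*(-10) = -20)
145*(k - 425) = 145*(-20 - 425) = 145*(-445) = -64525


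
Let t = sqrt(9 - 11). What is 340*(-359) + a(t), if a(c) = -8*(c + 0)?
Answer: -122060 - 8*I*sqrt(2) ≈ -1.2206e+5 - 11.314*I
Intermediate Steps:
t = I*sqrt(2) (t = sqrt(-2) = I*sqrt(2) ≈ 1.4142*I)
a(c) = -8*c
340*(-359) + a(t) = 340*(-359) - 8*I*sqrt(2) = -122060 - 8*I*sqrt(2)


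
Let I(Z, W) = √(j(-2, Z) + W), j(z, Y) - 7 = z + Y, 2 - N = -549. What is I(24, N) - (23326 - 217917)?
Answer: 194591 + 2*√145 ≈ 1.9462e+5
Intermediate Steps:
N = 551 (N = 2 - 1*(-549) = 2 + 549 = 551)
j(z, Y) = 7 + Y + z (j(z, Y) = 7 + (z + Y) = 7 + (Y + z) = 7 + Y + z)
I(Z, W) = √(5 + W + Z) (I(Z, W) = √((7 + Z - 2) + W) = √((5 + Z) + W) = √(5 + W + Z))
I(24, N) - (23326 - 217917) = √(5 + 551 + 24) - (23326 - 217917) = √580 - 1*(-194591) = 2*√145 + 194591 = 194591 + 2*√145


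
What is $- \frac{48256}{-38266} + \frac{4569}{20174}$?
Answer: $\frac{574176949}{385989142} \approx 1.4875$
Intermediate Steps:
$- \frac{48256}{-38266} + \frac{4569}{20174} = \left(-48256\right) \left(- \frac{1}{38266}\right) + 4569 \cdot \frac{1}{20174} = \frac{24128}{19133} + \frac{4569}{20174} = \frac{574176949}{385989142}$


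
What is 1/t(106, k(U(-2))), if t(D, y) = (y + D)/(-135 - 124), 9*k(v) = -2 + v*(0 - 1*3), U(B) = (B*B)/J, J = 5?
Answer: -11655/4748 ≈ -2.4547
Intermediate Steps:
U(B) = B²/5 (U(B) = (B*B)/5 = B²*(⅕) = B²/5)
k(v) = -2/9 - v/3 (k(v) = (-2 + v*(0 - 1*3))/9 = (-2 + v*(0 - 3))/9 = (-2 + v*(-3))/9 = (-2 - 3*v)/9 = -2/9 - v/3)
t(D, y) = -D/259 - y/259 (t(D, y) = (D + y)/(-259) = (D + y)*(-1/259) = -D/259 - y/259)
1/t(106, k(U(-2))) = 1/(-1/259*106 - (-2/9 - (-2)²/15)/259) = 1/(-106/259 - (-2/9 - 4/15)/259) = 1/(-106/259 - 1/259*(-22/45)) = 1/(-106/259 + 22/11655) = 1/(-4748/11655) = -11655/4748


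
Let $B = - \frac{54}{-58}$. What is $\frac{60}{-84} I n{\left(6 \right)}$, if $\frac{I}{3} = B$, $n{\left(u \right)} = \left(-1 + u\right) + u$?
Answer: $- \frac{4455}{203} \approx -21.946$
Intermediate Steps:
$n{\left(u \right)} = -1 + 2 u$
$B = \frac{27}{29}$ ($B = \left(-54\right) \left(- \frac{1}{58}\right) = \frac{27}{29} \approx 0.93103$)
$I = \frac{81}{29}$ ($I = 3 \cdot \frac{27}{29} = \frac{81}{29} \approx 2.7931$)
$\frac{60}{-84} I n{\left(6 \right)} = \frac{60}{-84} \cdot \frac{81}{29} \left(-1 + 2 \cdot 6\right) = 60 \left(- \frac{1}{84}\right) \frac{81}{29} \left(-1 + 12\right) = \left(- \frac{5}{7}\right) \frac{81}{29} \cdot 11 = \left(- \frac{405}{203}\right) 11 = - \frac{4455}{203}$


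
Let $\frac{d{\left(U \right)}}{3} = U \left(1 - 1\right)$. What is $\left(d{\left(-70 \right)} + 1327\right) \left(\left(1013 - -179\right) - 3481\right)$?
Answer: $-3037503$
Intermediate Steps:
$d{\left(U \right)} = 0$ ($d{\left(U \right)} = 3 U \left(1 - 1\right) = 3 U 0 = 3 \cdot 0 = 0$)
$\left(d{\left(-70 \right)} + 1327\right) \left(\left(1013 - -179\right) - 3481\right) = \left(0 + 1327\right) \left(\left(1013 - -179\right) - 3481\right) = 1327 \left(\left(1013 + 179\right) - 3481\right) = 1327 \left(1192 - 3481\right) = 1327 \left(-2289\right) = -3037503$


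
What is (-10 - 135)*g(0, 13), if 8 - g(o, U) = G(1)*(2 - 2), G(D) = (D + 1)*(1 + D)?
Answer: -1160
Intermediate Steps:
G(D) = (1 + D)² (G(D) = (1 + D)*(1 + D) = (1 + D)²)
g(o, U) = 8 (g(o, U) = 8 - (1 + 1)²*(2 - 2) = 8 - 2²*0 = 8 - 4*0 = 8 - 1*0 = 8 + 0 = 8)
(-10 - 135)*g(0, 13) = (-10 - 135)*8 = -145*8 = -1160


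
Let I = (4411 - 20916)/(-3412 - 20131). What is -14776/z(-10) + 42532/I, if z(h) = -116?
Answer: 29099564874/478645 ≈ 60796.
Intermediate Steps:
I = 16505/23543 (I = -16505/(-23543) = -16505*(-1/23543) = 16505/23543 ≈ 0.70106)
-14776/z(-10) + 42532/I = -14776/(-116) + 42532/(16505/23543) = -14776*(-1/116) + 42532*(23543/16505) = 3694/29 + 1001330876/16505 = 29099564874/478645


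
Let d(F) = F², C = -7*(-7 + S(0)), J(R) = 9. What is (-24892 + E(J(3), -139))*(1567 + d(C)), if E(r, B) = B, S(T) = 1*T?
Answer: -99323008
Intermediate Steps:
S(T) = T
C = 49 (C = -7*(-7 + 0) = -7*(-7) = 49)
(-24892 + E(J(3), -139))*(1567 + d(C)) = (-24892 - 139)*(1567 + 49²) = -25031*(1567 + 2401) = -25031*3968 = -99323008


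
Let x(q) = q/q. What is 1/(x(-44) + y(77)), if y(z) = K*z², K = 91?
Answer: 1/539540 ≈ 1.8534e-6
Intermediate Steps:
y(z) = 91*z²
x(q) = 1
1/(x(-44) + y(77)) = 1/(1 + 91*77²) = 1/(1 + 91*5929) = 1/(1 + 539539) = 1/539540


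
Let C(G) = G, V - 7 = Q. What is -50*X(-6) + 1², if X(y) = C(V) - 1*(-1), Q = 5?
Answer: -649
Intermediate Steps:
V = 12 (V = 7 + 5 = 12)
X(y) = 13 (X(y) = 12 - 1*(-1) = 12 + 1 = 13)
-50*X(-6) + 1² = -50*13 + 1² = -650 + 1 = -649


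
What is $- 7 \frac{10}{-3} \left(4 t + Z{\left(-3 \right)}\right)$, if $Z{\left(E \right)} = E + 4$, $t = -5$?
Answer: $- \frac{1330}{3} \approx -443.33$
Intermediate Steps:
$Z{\left(E \right)} = 4 + E$
$- 7 \frac{10}{-3} \left(4 t + Z{\left(-3 \right)}\right) = - 7 \frac{10}{-3} \left(4 \left(-5\right) + \left(4 - 3\right)\right) = - 7 \cdot 10 \left(- \frac{1}{3}\right) \left(-20 + 1\right) = \left(-7\right) \left(- \frac{10}{3}\right) \left(-19\right) = \frac{70}{3} \left(-19\right) = - \frac{1330}{3}$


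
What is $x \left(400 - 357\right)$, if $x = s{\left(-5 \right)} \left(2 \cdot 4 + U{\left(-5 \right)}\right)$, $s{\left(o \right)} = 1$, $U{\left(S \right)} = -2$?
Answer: $258$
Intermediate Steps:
$x = 6$ ($x = 1 \left(2 \cdot 4 - 2\right) = 1 \left(8 - 2\right) = 1 \cdot 6 = 6$)
$x \left(400 - 357\right) = 6 \left(400 - 357\right) = 6 \cdot 43 = 258$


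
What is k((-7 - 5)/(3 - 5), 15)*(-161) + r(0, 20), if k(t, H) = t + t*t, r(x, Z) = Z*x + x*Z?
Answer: -6762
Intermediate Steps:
r(x, Z) = 2*Z*x (r(x, Z) = Z*x + Z*x = 2*Z*x)
k(t, H) = t + t**2
k((-7 - 5)/(3 - 5), 15)*(-161) + r(0, 20) = (((-7 - 5)/(3 - 5))*(1 + (-7 - 5)/(3 - 5)))*(-161) + 2*20*0 = ((-12/(-2))*(1 - 12/(-2)))*(-161) + 0 = ((-12*(-1/2))*(1 - 12*(-1/2)))*(-161) + 0 = (6*(1 + 6))*(-161) + 0 = (6*7)*(-161) + 0 = 42*(-161) + 0 = -6762 + 0 = -6762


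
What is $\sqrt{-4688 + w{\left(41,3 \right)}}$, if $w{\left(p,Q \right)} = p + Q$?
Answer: $6 i \sqrt{129} \approx 68.147 i$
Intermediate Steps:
$w{\left(p,Q \right)} = Q + p$
$\sqrt{-4688 + w{\left(41,3 \right)}} = \sqrt{-4688 + \left(3 + 41\right)} = \sqrt{-4688 + 44} = \sqrt{-4644} = 6 i \sqrt{129}$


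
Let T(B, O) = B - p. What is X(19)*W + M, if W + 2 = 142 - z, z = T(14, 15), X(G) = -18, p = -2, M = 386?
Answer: -1846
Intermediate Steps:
T(B, O) = 2 + B (T(B, O) = B - 1*(-2) = B + 2 = 2 + B)
z = 16 (z = 2 + 14 = 16)
W = 124 (W = -2 + (142 - 1*16) = -2 + (142 - 16) = -2 + 126 = 124)
X(19)*W + M = -18*124 + 386 = -2232 + 386 = -1846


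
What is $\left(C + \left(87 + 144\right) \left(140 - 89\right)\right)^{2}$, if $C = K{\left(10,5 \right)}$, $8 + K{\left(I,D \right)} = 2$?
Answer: $138650625$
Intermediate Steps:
$K{\left(I,D \right)} = -6$ ($K{\left(I,D \right)} = -8 + 2 = -6$)
$C = -6$
$\left(C + \left(87 + 144\right) \left(140 - 89\right)\right)^{2} = \left(-6 + \left(87 + 144\right) \left(140 - 89\right)\right)^{2} = \left(-6 + 231 \cdot 51\right)^{2} = \left(-6 + 11781\right)^{2} = 11775^{2} = 138650625$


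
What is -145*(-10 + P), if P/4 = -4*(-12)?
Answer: -26390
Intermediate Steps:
P = 192 (P = 4*(-4*(-12)) = 4*48 = 192)
-145*(-10 + P) = -145*(-10 + 192) = -145*182 = -26390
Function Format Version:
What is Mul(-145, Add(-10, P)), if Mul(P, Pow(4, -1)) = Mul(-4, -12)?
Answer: -26390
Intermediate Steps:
P = 192 (P = Mul(4, Mul(-4, -12)) = Mul(4, 48) = 192)
Mul(-145, Add(-10, P)) = Mul(-145, Add(-10, 192)) = Mul(-145, 182) = -26390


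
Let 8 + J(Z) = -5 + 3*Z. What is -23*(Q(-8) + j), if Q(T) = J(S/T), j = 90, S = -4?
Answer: -3611/2 ≈ -1805.5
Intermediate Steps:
J(Z) = -13 + 3*Z (J(Z) = -8 + (-5 + 3*Z) = -13 + 3*Z)
Q(T) = -13 - 12/T (Q(T) = -13 + 3*(-4/T) = -13 - 12/T)
-23*(Q(-8) + j) = -23*((-13 - 12/(-8)) + 90) = -23*((-13 - 12*(-⅛)) + 90) = -23*((-13 + 3/2) + 90) = -23*(-23/2 + 90) = -23*157/2 = -3611/2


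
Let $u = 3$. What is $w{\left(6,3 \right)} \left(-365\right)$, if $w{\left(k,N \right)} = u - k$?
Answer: $1095$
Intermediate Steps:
$w{\left(k,N \right)} = 3 - k$
$w{\left(6,3 \right)} \left(-365\right) = \left(3 - 6\right) \left(-365\right) = \left(-3\right) \left(-365\right) = 1095$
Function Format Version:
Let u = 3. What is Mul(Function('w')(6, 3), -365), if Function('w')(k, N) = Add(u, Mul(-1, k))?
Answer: 1095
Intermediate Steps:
Function('w')(k, N) = Add(3, Mul(-1, k))
Mul(Function('w')(6, 3), -365) = Mul(Add(3, Mul(-1, 6)), -365) = Mul(Add(3, -6), -365) = Mul(-3, -365) = 1095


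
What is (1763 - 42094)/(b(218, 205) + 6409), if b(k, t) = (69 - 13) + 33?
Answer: -40331/6498 ≈ -6.2067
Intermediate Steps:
b(k, t) = 89 (b(k, t) = 56 + 33 = 89)
(1763 - 42094)/(b(218, 205) + 6409) = (1763 - 42094)/(89 + 6409) = -40331/6498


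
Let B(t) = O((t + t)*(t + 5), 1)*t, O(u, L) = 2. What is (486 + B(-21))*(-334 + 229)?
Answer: -46620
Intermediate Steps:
B(t) = 2*t
(486 + B(-21))*(-334 + 229) = (486 + 2*(-21))*(-334 + 229) = (486 - 42)*(-105) = 444*(-105) = -46620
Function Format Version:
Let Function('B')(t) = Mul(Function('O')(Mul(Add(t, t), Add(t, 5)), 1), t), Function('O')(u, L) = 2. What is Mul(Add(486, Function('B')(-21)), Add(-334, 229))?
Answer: -46620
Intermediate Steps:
Function('B')(t) = Mul(2, t)
Mul(Add(486, Function('B')(-21)), Add(-334, 229)) = Mul(Add(486, Mul(2, -21)), Add(-334, 229)) = Mul(Add(486, -42), -105) = Mul(444, -105) = -46620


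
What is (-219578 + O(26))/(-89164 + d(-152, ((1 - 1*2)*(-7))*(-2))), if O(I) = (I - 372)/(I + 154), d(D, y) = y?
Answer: 19762193/8026020 ≈ 2.4623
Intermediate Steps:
O(I) = (-372 + I)/(154 + I)
(-219578 + O(26))/(-89164 + d(-152, ((1 - 1*2)*(-7))*(-2))) = (-219578 + (-372 + 26)/(154 + 26))/(-89164 + ((1 - 1*2)*(-7))*(-2)) = (-219578 - 346/180)/(-89164 + ((1 - 2)*(-7))*(-2)) = (-219578 + (1/180)*(-346))/(-89164 - 1*(-7)*(-2)) = (-219578 - 173/90)/(-89164 + 7*(-2)) = -19762193/(90*(-89164 - 14)) = -19762193/90/(-89178) = -19762193/90*(-1/89178) = 19762193/8026020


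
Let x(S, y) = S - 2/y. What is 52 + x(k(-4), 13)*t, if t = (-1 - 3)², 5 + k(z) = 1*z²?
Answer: 2932/13 ≈ 225.54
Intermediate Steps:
k(z) = -5 + z² (k(z) = -5 + 1*z² = -5 + z²)
t = 16 (t = (-4)² = 16)
52 + x(k(-4), 13)*t = 52 + ((-5 + (-4)²) - 2/13)*16 = 52 + ((-5 + 16) - 2*1/13)*16 = 52 + (11 - 2/13)*16 = 52 + (141/13)*16 = 52 + 2256/13 = 2932/13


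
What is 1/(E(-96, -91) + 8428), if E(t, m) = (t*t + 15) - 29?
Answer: 1/17630 ≈ 5.6722e-5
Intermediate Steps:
E(t, m) = -14 + t² (E(t, m) = (t² + 15) - 29 = (15 + t²) - 29 = -14 + t²)
1/(E(-96, -91) + 8428) = 1/((-14 + (-96)²) + 8428) = 1/((-14 + 9216) + 8428) = 1/(9202 + 8428) = 1/17630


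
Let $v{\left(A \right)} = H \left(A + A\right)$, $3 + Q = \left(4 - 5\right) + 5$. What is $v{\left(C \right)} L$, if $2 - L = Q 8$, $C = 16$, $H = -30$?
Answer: $5760$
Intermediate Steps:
$Q = 1$ ($Q = -3 + \left(\left(4 - 5\right) + 5\right) = -3 + \left(-1 + 5\right) = -3 + 4 = 1$)
$L = -6$ ($L = 2 - 1 \cdot 8 = 2 - 8 = -6$)
$v{\left(A \right)} = - 60 A$ ($v{\left(A \right)} = - 30 \left(A + A\right) = - 30 \cdot 2 A = - 60 A$)
$v{\left(C \right)} L = \left(-60\right) 16 \left(-6\right) = \left(-960\right) \left(-6\right) = 5760$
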